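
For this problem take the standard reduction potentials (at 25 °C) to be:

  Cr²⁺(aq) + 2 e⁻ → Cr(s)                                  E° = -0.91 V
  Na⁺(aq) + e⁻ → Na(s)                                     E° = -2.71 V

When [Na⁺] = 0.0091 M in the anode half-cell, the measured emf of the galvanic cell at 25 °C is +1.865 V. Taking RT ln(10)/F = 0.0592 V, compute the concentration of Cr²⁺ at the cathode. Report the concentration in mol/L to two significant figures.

0.013 M

Cr²⁺/Cr is the cathode, Na⁺/Na the anode: E°cell = +1.80 V, n = 2.
Overall reaction: Cr²⁺(aq) + 2 Na(s) → Cr(s) + 2 Na⁺(aq); Q = [Na⁺]^2/[Cr²⁺]^1.
From E = E° − (0.0592/n) log Q: log Q = (E° − E)·n/0.0592 = (+1.80 − (+1.865))·2/0.0592 = -2.1959.
So 1·log[Cr²⁺] = 2·log(0.0091) − log Q = -4.0819 − (-2.1959) = -1.8860; [Cr²⁺] = 10^(-1.8860) ≈ 0.013 M.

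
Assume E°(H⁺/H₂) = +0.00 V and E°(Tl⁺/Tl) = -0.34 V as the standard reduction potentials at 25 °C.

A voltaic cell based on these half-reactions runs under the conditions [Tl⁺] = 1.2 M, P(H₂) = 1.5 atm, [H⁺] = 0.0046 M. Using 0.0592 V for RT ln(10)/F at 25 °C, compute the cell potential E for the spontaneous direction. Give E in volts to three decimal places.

+0.192 V

H⁺/H₂ is the cathode (higher E°), Tl⁺/Tl the anode: E°cell = +0.00 − (-0.34) = +0.34 V, n = 2.
Overall: 2 H⁺(aq) + 2 Tl(s) → H₂(g) + 2 Tl⁺(aq)
Q = P(H₂)·[Tl⁺]^2 / ([H⁺]^2); log Q = 5.009.
E = E° − (0.0592/n) log Q = +0.34 − (0.0592/2)(5.009) = +0.192 V.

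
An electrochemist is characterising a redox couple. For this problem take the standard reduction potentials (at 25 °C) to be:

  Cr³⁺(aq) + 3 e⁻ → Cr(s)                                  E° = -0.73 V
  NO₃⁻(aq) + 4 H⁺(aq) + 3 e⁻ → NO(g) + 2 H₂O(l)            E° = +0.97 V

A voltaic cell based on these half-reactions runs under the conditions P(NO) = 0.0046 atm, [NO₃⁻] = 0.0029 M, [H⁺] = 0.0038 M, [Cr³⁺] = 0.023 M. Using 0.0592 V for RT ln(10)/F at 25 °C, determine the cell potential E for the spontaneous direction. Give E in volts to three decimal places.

NO₃⁻/NO is the cathode (higher E°), Cr³⁺/Cr the anode: E°cell = +0.97 − (-0.73) = +1.70 V, n = 3.
Overall: NO₃⁻(aq) + 4 H⁺(aq) + Cr(s) → NO(g) + 2 H₂O(l) + Cr³⁺(aq)
Q = P(NO)·[Cr³⁺] / ([NO₃⁻]·[H⁺]^4); log Q = 8.243.
E = E° − (0.0592/n) log Q = +1.70 − (0.0592/3)(8.243) = +1.537 V.

+1.537 V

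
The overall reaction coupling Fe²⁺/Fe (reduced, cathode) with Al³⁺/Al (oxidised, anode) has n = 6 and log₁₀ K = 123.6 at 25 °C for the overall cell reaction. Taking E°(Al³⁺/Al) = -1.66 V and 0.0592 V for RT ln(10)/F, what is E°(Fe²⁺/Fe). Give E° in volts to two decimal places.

E°cell = (0.0592/n)·log K = (0.0592/6)(123.6) = +1.220 V.
Since Fe²⁺/Fe is the cathode and Al³⁺/Al the anode, E°cell = E°(Fe²⁺/Fe) − E°(Al³⁺/Al).
So E°(Fe²⁺/Fe) = E°cell + E°(Al³⁺/Al) = +1.220 + (-1.66) = -0.44 V.

-0.44 V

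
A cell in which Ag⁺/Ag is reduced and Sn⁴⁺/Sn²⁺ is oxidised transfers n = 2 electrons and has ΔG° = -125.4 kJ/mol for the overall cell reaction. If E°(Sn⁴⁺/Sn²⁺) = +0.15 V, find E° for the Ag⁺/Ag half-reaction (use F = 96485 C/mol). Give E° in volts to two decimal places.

E°cell = −ΔG°/(nF) = −(-125.4×10³)/((2)(96485)) = +0.650 V.
Since Ag⁺/Ag is the cathode and Sn⁴⁺/Sn²⁺ the anode, E°cell = E°(Ag⁺/Ag) − E°(Sn⁴⁺/Sn²⁺).
So E°(Ag⁺/Ag) = E°cell + E°(Sn⁴⁺/Sn²⁺) = +0.650 + (+0.15) = +0.80 V.

+0.80 V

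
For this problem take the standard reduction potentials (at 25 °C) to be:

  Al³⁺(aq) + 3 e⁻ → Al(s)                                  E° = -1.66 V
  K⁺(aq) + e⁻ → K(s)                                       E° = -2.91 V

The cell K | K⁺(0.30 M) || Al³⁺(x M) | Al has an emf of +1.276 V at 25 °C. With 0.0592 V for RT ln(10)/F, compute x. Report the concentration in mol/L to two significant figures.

Al³⁺/Al is the cathode, K⁺/K the anode: E°cell = +1.25 V, n = 3.
Overall reaction: Al³⁺(aq) + 3 K(s) → Al(s) + 3 K⁺(aq); Q = [K⁺]^3/[Al³⁺]^1.
From E = E° − (0.0592/n) log Q: log Q = (E° − E)·n/0.0592 = (+1.25 − (+1.276))·3/0.0592 = -1.3176.
So 1·log[Al³⁺] = 3·log(0.3) − log Q = -1.5686 − (-1.3176) = -0.2510; [Al³⁺] = 10^(-0.2510) ≈ 0.56 M.

0.56 M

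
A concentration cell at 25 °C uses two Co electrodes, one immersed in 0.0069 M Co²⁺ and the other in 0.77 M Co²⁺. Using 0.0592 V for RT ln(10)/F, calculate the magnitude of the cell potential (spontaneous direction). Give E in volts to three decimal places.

+0.061 V

For a concentration cell E°cell = 0. The 0.77 M side is the cathode (reduction is favoured where [Co²⁺] is higher).
With n = 2, E = −(0.0592/2) log([Co²⁺]ₐₙ/[Co²⁺]꜀ₐₜ) = −(0.0592/2) log(0.0069/0.77) = −(0.0592/2)(-2.048) = +0.061 V.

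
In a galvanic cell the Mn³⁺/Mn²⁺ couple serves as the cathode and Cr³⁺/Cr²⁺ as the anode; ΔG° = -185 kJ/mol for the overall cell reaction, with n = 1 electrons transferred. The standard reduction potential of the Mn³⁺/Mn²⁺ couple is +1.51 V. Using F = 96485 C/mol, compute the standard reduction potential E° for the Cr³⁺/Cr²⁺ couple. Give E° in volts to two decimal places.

E°cell = −ΔG°/(nF) = −(-185×10³)/((1)(96485)) = +1.917 V.
Since Mn³⁺/Mn²⁺ is the cathode and Cr³⁺/Cr²⁺ the anode, E°cell = E°(Mn³⁺/Mn²⁺) − E°(Cr³⁺/Cr²⁺).
So E°(Cr³⁺/Cr²⁺) = E°(Mn³⁺/Mn²⁺) − E°cell = (+1.51) − (+1.917) = -0.41 V.

-0.41 V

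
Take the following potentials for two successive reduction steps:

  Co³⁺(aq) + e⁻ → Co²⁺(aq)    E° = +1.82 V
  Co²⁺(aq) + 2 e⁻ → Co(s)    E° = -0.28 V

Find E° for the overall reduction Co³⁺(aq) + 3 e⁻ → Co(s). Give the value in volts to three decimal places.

+0.420 V

Standard free energies of sequential steps add: ΔG°₃ = ΔG°₁ + ΔG°₂, so n₃E°₃ = n₁E°₁ + n₂E°₂.
E°₃ = (1×+1.82 + 2×-0.28) / 3 = (+1.260) / 3 = +0.420 V.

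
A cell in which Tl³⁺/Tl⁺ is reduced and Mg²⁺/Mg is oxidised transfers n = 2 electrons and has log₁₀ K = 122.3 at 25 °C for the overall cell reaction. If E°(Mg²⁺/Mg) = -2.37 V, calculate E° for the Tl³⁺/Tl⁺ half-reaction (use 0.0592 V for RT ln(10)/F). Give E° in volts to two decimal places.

E°cell = (0.0592/n)·log K = (0.0592/2)(122.3) = +3.620 V.
Since Tl³⁺/Tl⁺ is the cathode and Mg²⁺/Mg the anode, E°cell = E°(Tl³⁺/Tl⁺) − E°(Mg²⁺/Mg).
So E°(Tl³⁺/Tl⁺) = E°cell + E°(Mg²⁺/Mg) = +3.620 + (-2.37) = +1.25 V.

+1.25 V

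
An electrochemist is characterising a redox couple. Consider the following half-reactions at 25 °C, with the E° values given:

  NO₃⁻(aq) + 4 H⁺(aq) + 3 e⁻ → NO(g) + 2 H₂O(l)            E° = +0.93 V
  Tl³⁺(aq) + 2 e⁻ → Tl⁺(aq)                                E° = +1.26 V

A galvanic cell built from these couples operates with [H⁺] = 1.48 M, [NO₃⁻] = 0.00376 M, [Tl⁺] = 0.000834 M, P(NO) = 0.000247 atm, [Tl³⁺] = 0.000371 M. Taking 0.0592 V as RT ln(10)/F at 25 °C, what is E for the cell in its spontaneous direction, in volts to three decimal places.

+0.283 V

Tl³⁺/Tl⁺ is the cathode (higher E°), NO₃⁻/NO the anode: E°cell = +1.26 − (+0.93) = +0.33 V, n = 6.
Overall: 3 Tl³⁺(aq) + 2 NO(g) + 4 H₂O(l) → 3 Tl⁺(aq) + 2 NO₃⁻(aq) + 8 H⁺(aq)
Q = [Tl⁺]^3·[NO₃⁻]^2·[H⁺]^8 / ([Tl³⁺]^3·P(NO)^2); log Q = 4.782.
E = E° − (0.0592/n) log Q = +0.33 − (0.0592/6)(4.782) = +0.283 V.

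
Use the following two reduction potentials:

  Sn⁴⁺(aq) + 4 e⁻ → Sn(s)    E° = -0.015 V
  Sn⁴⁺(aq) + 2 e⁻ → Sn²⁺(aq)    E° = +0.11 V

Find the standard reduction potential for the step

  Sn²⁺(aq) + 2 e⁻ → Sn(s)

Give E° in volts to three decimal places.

-0.140 V

Sequential free energies add, so n₃E°₃ = n₁E°₁ + n₂E°₂.
With n₃ = 4, and the known step contributing 2×(+0.11) V, the unknown satisfies 2·E° = 4×(-0.015) − 2×(+0.11) = -0.280.
E° = -0.280 / 2 = -0.140 V.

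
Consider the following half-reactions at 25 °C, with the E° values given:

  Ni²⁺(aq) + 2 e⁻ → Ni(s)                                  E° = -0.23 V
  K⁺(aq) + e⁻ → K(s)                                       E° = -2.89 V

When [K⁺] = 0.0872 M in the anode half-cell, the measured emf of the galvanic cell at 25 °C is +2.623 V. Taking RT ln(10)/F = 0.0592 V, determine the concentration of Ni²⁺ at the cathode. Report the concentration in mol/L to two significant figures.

0.00043 M

Ni²⁺/Ni is the cathode, K⁺/K the anode: E°cell = +2.66 V, n = 2.
Overall reaction: Ni²⁺(aq) + 2 K(s) → Ni(s) + 2 K⁺(aq); Q = [K⁺]^2/[Ni²⁺]^1.
From E = E° − (0.0592/n) log Q: log Q = (E° − E)·n/0.0592 = (+2.66 − (+2.623))·2/0.0592 = 1.2500.
So 1·log[Ni²⁺] = 2·log(0.0872) − log Q = -2.1190 − (1.2500) = -3.3690; [Ni²⁺] = 10^(-3.3690) ≈ 0.00043 M.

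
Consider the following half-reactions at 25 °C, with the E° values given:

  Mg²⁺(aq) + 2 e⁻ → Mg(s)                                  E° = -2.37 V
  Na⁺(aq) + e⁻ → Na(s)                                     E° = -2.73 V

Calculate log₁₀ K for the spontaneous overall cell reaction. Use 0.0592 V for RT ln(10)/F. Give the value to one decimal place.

Cathode: Mg²⁺/Mg; anode: Na⁺/Na. E°cell = +0.36 V, n = 2.
log K = nE°cell / 0.0592 = (2)(+0.36) / 0.0592 = 12.2.

12.2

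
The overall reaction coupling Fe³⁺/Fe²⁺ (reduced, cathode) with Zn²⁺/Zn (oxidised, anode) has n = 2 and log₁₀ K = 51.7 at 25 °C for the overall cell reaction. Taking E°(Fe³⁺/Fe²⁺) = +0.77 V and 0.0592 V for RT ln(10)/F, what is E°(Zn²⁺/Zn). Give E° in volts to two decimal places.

-0.76 V

E°cell = (0.0592/n)·log K = (0.0592/2)(51.7) = +1.530 V.
Since Fe³⁺/Fe²⁺ is the cathode and Zn²⁺/Zn the anode, E°cell = E°(Fe³⁺/Fe²⁺) − E°(Zn²⁺/Zn).
So E°(Zn²⁺/Zn) = E°(Fe³⁺/Fe²⁺) − E°cell = (+0.77) − (+1.530) = -0.76 V.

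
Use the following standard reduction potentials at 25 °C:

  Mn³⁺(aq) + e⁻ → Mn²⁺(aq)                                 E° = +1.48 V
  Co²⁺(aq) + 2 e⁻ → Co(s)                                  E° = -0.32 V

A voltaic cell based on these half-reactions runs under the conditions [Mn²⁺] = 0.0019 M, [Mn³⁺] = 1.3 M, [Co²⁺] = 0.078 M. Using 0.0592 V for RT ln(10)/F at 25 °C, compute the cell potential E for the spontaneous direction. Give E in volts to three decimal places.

Mn³⁺/Mn²⁺ is the cathode (higher E°), Co²⁺/Co the anode: E°cell = +1.48 − (-0.32) = +1.80 V, n = 2.
Overall: 2 Mn³⁺(aq) + Co(s) → 2 Mn²⁺(aq) + Co²⁺(aq)
Q = [Mn²⁺]^2·[Co²⁺] / ([Mn³⁺]^2); log Q = -6.778.
E = E° − (0.0592/n) log Q = +1.80 − (0.0592/2)(-6.778) = +2.001 V.

+2.001 V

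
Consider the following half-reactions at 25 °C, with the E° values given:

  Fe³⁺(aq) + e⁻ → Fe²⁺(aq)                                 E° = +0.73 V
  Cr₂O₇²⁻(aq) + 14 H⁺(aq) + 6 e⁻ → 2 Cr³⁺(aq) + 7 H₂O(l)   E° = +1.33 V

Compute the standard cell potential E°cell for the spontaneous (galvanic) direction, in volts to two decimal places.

+0.60 V

The Cr₂O₇²⁻/Cr³⁺ couple has the higher reduction potential, so it is the cathode; Fe³⁺/Fe²⁺ is oxidised at the anode.
E°cell = E°(cathode) − E°(anode) = (+1.33) − (+0.73) = +0.60 V.
Since E°cell > 0, the reaction is spontaneous under standard conditions.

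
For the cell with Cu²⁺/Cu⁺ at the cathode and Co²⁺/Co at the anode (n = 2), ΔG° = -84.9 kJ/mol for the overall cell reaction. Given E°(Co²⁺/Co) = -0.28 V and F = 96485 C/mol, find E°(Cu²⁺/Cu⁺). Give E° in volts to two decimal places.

E°cell = −ΔG°/(nF) = −(-84.9×10³)/((2)(96485)) = +0.440 V.
Since Cu²⁺/Cu⁺ is the cathode and Co²⁺/Co the anode, E°cell = E°(Cu²⁺/Cu⁺) − E°(Co²⁺/Co).
So E°(Cu²⁺/Cu⁺) = E°cell + E°(Co²⁺/Co) = +0.440 + (-0.28) = +0.16 V.

+0.16 V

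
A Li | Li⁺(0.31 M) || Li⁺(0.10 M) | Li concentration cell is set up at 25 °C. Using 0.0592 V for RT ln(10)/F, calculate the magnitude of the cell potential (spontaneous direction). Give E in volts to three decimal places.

+0.029 V

For a concentration cell E°cell = 0. The 0.31 M side is the cathode (reduction is favoured where [Li⁺] is higher).
With n = 1, E = −(0.0592/1) log([Li⁺]ₐₙ/[Li⁺]꜀ₐₜ) = −(0.0592/1) log(0.1/0.31) = −(0.0592/1)(-0.491) = +0.029 V.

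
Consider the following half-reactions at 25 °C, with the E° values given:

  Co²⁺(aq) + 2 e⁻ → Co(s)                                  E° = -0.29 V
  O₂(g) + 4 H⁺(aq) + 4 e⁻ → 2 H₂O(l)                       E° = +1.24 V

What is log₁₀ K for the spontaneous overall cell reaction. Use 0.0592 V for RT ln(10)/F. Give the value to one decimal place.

103.4

Cathode: O₂/H₂O; anode: Co²⁺/Co. E°cell = +1.53 V, n = 4.
log K = nE°cell / 0.0592 = (4)(+1.53) / 0.0592 = 103.4.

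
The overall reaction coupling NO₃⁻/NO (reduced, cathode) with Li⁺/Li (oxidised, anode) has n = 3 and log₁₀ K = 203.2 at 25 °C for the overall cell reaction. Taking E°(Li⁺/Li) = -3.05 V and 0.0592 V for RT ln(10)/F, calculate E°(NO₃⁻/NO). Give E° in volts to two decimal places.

+0.96 V

E°cell = (0.0592/n)·log K = (0.0592/3)(203.2) = +4.010 V.
Since NO₃⁻/NO is the cathode and Li⁺/Li the anode, E°cell = E°(NO₃⁻/NO) − E°(Li⁺/Li).
So E°(NO₃⁻/NO) = E°cell + E°(Li⁺/Li) = +4.010 + (-3.05) = +0.96 V.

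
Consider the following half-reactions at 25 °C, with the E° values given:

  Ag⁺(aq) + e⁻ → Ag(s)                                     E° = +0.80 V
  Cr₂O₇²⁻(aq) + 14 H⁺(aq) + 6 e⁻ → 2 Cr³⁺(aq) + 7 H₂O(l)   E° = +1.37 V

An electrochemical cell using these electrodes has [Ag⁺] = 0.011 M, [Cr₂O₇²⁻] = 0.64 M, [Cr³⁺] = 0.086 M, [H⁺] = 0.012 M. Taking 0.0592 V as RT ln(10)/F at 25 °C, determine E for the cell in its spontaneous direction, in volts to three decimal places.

Cr₂O₇²⁻/Cr³⁺ is the cathode (higher E°), Ag⁺/Ag the anode: E°cell = +1.37 − (+0.80) = +0.57 V, n = 6.
Overall: Cr₂O₇²⁻(aq) + 14 H⁺(aq) + 6 Ag(s) → 2 Cr³⁺(aq) + 7 H₂O(l) + 6 Ag⁺(aq)
Q = [Cr³⁺]^2·[Ag⁺]^6 / ([Cr₂O₇²⁻]·[H⁺]^14); log Q = 13.203.
E = E° − (0.0592/n) log Q = +0.57 − (0.0592/6)(13.203) = +0.440 V.

+0.440 V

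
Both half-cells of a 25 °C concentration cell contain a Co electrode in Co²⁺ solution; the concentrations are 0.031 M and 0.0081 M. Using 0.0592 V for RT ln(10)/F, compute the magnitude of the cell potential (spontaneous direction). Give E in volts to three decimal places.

+0.017 V

For a concentration cell E°cell = 0. The 0.031 M side is the cathode (reduction is favoured where [Co²⁺] is higher).
With n = 2, E = −(0.0592/2) log([Co²⁺]ₐₙ/[Co²⁺]꜀ₐₜ) = −(0.0592/2) log(0.0081/0.031) = −(0.0592/2)(-0.583) = +0.017 V.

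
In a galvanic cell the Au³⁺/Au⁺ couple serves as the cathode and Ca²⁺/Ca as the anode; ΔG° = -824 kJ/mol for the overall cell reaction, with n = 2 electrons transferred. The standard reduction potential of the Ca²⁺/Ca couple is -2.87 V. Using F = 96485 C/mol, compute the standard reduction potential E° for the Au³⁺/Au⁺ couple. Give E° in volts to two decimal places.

+1.40 V

E°cell = −ΔG°/(nF) = −(-824×10³)/((2)(96485)) = +4.270 V.
Since Au³⁺/Au⁺ is the cathode and Ca²⁺/Ca the anode, E°cell = E°(Au³⁺/Au⁺) − E°(Ca²⁺/Ca).
So E°(Au³⁺/Au⁺) = E°cell + E°(Ca²⁺/Ca) = +4.270 + (-2.87) = +1.40 V.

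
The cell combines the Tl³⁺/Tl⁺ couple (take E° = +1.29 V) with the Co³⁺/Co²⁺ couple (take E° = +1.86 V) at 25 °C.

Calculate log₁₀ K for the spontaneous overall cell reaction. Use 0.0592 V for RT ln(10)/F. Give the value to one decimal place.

Cathode: Co³⁺/Co²⁺; anode: Tl³⁺/Tl⁺. E°cell = +0.57 V, n = 2.
log K = nE°cell / 0.0592 = (2)(+0.57) / 0.0592 = 19.3.

19.3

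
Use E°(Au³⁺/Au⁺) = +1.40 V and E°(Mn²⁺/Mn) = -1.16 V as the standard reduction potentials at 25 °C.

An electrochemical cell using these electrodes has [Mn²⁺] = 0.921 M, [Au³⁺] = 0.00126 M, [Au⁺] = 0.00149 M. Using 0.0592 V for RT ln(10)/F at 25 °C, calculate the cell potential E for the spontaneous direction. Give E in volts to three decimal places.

+2.559 V

Au³⁺/Au⁺ is the cathode (higher E°), Mn²⁺/Mn the anode: E°cell = +1.40 − (-1.16) = +2.56 V, n = 2.
Overall: Au³⁺(aq) + Mn(s) → Au⁺(aq) + Mn²⁺(aq)
Q = [Au⁺]·[Mn²⁺] / ([Au³⁺]); log Q = 0.037.
E = E° − (0.0592/n) log Q = +2.56 − (0.0592/2)(0.037) = +2.559 V.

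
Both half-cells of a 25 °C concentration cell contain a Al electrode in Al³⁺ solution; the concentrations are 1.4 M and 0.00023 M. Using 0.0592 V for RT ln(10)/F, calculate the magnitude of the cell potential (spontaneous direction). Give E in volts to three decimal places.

+0.075 V

For a concentration cell E°cell = 0. The 1.4 M side is the cathode (reduction is favoured where [Al³⁺] is higher).
With n = 3, E = −(0.0592/3) log([Al³⁺]ₐₙ/[Al³⁺]꜀ₐₜ) = −(0.0592/3) log(0.00023/1.4) = −(0.0592/3)(-3.784) = +0.075 V.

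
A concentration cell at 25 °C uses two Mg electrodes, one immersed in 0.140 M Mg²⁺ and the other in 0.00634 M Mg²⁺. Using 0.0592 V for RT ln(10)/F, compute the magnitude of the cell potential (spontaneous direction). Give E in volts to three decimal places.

For a concentration cell E°cell = 0. The 0.140 M side is the cathode (reduction is favoured where [Mg²⁺] is higher).
With n = 2, E = −(0.0592/2) log([Mg²⁺]ₐₙ/[Mg²⁺]꜀ₐₜ) = −(0.0592/2) log(0.00634/0.14) = −(0.0592/2)(-1.344) = +0.040 V.

+0.040 V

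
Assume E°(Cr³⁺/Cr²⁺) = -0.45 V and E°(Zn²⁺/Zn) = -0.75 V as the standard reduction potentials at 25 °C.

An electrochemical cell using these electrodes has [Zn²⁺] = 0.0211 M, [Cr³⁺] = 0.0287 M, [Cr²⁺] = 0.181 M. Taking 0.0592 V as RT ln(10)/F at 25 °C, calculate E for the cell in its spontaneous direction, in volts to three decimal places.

+0.302 V

Cr³⁺/Cr²⁺ is the cathode (higher E°), Zn²⁺/Zn the anode: E°cell = -0.45 − (-0.75) = +0.30 V, n = 2.
Overall: 2 Cr³⁺(aq) + Zn(s) → 2 Cr²⁺(aq) + Zn²⁺(aq)
Q = [Cr²⁺]^2·[Zn²⁺] / ([Cr³⁺]^2); log Q = -0.076.
E = E° − (0.0592/n) log Q = +0.30 − (0.0592/2)(-0.076) = +0.302 V.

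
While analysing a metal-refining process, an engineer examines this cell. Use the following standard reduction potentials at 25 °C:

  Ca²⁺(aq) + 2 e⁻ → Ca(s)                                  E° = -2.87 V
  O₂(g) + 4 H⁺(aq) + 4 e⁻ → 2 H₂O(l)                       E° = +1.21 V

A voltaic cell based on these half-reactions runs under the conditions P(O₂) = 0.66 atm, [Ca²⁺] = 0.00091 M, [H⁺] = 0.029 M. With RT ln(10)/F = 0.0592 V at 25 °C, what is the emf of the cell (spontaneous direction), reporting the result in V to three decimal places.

+4.076 V

O₂/H₂O is the cathode (higher E°), Ca²⁺/Ca the anode: E°cell = +1.21 − (-2.87) = +4.08 V, n = 4.
Overall: O₂(g) + 4 H⁺(aq) + 2 Ca(s) → 2 H₂O(l) + 2 Ca²⁺(aq)
Q = [Ca²⁺]^2 / (P(O₂)·[H⁺]^4); log Q = 0.249.
E = E° − (0.0592/n) log Q = +4.08 − (0.0592/4)(0.249) = +4.076 V.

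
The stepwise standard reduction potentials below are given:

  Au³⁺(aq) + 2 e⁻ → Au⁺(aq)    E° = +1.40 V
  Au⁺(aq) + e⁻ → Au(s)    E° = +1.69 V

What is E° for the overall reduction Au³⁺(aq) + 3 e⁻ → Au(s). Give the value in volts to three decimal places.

+1.497 V

Standard free energies of sequential steps add: ΔG°₃ = ΔG°₁ + ΔG°₂, so n₃E°₃ = n₁E°₁ + n₂E°₂.
E°₃ = (2×+1.40 + 1×+1.69) / 3 = (+4.490) / 3 = +1.497 V.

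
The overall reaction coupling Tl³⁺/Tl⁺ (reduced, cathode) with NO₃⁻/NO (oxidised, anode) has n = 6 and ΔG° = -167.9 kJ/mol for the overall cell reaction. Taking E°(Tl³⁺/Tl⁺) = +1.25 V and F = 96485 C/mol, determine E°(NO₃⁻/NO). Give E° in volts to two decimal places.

E°cell = −ΔG°/(nF) = −(-167.9×10³)/((6)(96485)) = +0.290 V.
Since Tl³⁺/Tl⁺ is the cathode and NO₃⁻/NO the anode, E°cell = E°(Tl³⁺/Tl⁺) − E°(NO₃⁻/NO).
So E°(NO₃⁻/NO) = E°(Tl³⁺/Tl⁺) − E°cell = (+1.25) − (+0.290) = +0.96 V.

+0.96 V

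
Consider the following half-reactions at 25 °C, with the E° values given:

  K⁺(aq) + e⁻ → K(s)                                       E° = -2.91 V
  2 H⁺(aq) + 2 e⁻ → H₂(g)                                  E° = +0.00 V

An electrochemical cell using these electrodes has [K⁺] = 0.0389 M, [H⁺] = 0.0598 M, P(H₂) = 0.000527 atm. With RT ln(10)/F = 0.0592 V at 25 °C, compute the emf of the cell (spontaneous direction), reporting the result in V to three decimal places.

H⁺/H₂ is the cathode (higher E°), K⁺/K the anode: E°cell = +0.00 − (-2.91) = +2.91 V, n = 2.
Overall: 2 H⁺(aq) + 2 K(s) → H₂(g) + 2 K⁺(aq)
Q = P(H₂)·[K⁺]^2 / ([H⁺]^2); log Q = -3.652.
E = E° − (0.0592/n) log Q = +2.91 − (0.0592/2)(-3.652) = +3.018 V.

+3.018 V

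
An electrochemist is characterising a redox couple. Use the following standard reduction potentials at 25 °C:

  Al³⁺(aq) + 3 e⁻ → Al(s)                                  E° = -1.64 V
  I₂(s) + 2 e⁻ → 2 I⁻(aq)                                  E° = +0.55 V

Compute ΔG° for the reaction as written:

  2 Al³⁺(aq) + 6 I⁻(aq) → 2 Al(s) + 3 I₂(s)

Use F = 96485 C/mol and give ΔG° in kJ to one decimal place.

As written, Al³⁺/Al is reduced (cathode) and I₂/I⁻ is oxidised (anode), so E°cell = (-1.64) − (+0.55) = -2.19 V.
Balancing electrons gives n = 6.
ΔG° = −nFE° = −(6)(96485)(-2.19) = 1,267,813 J = +1267.8 kJ.

+1267.8 kJ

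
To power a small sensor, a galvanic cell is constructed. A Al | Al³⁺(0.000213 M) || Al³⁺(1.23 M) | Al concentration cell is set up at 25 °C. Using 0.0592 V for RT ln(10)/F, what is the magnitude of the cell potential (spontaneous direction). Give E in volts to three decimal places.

For a concentration cell E°cell = 0. The 1.23 M side is the cathode (reduction is favoured where [Al³⁺] is higher).
With n = 3, E = −(0.0592/3) log([Al³⁺]ₐₙ/[Al³⁺]꜀ₐₜ) = −(0.0592/3) log(0.000213/1.23) = −(0.0592/3)(-3.762) = +0.074 V.

+0.074 V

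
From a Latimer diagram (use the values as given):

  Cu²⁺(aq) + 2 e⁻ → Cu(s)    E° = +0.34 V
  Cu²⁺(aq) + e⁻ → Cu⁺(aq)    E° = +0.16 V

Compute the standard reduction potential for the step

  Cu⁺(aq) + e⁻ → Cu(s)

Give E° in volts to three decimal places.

+0.520 V

Sequential free energies add, so n₃E°₃ = n₁E°₁ + n₂E°₂.
With n₃ = 2, and the known step contributing 1×(+0.16) V, the unknown satisfies 1·E° = 2×(+0.34) − 1×(+0.16) = +0.520.
E° = +0.520 / 1 = +0.520 V.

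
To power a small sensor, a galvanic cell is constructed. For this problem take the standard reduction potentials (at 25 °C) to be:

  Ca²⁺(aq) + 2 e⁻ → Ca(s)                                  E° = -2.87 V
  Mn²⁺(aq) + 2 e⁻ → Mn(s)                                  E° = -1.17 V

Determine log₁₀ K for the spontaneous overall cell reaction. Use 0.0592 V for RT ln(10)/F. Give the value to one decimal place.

Cathode: Mn²⁺/Mn; anode: Ca²⁺/Ca. E°cell = +1.70 V, n = 2.
log K = nE°cell / 0.0592 = (2)(+1.70) / 0.0592 = 57.4.

57.4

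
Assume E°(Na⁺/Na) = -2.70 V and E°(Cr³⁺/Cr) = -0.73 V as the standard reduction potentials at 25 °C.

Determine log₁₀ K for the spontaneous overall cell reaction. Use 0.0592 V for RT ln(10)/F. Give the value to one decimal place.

99.8

Cathode: Cr³⁺/Cr; anode: Na⁺/Na. E°cell = +1.97 V, n = 3.
log K = nE°cell / 0.0592 = (3)(+1.97) / 0.0592 = 99.8.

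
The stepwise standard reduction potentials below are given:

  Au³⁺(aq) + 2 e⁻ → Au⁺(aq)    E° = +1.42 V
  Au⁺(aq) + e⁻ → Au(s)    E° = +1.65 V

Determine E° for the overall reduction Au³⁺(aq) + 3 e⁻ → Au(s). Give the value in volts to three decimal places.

Standard free energies of sequential steps add: ΔG°₃ = ΔG°₁ + ΔG°₂, so n₃E°₃ = n₁E°₁ + n₂E°₂.
E°₃ = (2×+1.42 + 1×+1.65) / 3 = (+4.490) / 3 = +1.497 V.

+1.497 V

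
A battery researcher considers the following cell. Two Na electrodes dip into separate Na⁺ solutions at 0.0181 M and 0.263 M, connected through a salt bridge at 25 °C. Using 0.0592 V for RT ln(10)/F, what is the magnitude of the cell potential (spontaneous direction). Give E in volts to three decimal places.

+0.069 V

For a concentration cell E°cell = 0. The 0.263 M side is the cathode (reduction is favoured where [Na⁺] is higher).
With n = 1, E = −(0.0592/1) log([Na⁺]ₐₙ/[Na⁺]꜀ₐₜ) = −(0.0592/1) log(0.0181/0.263) = −(0.0592/1)(-1.162) = +0.069 V.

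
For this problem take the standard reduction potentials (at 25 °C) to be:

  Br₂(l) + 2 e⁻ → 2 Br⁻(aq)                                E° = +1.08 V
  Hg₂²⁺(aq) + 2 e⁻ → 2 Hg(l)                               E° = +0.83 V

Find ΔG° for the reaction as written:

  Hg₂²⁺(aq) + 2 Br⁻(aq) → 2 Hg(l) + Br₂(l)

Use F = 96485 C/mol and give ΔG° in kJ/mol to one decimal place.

+48.2 kJ/mol

As written, Hg₂²⁺/Hg is reduced (cathode) and Br₂/Br⁻ is oxidised (anode), so E°cell = (+0.83) − (+1.08) = -0.25 V.
Balancing electrons gives n = 2.
ΔG° = −nFE° = −(2)(96485)(-0.25) = 48,242 J = +48.2 kJ/mol.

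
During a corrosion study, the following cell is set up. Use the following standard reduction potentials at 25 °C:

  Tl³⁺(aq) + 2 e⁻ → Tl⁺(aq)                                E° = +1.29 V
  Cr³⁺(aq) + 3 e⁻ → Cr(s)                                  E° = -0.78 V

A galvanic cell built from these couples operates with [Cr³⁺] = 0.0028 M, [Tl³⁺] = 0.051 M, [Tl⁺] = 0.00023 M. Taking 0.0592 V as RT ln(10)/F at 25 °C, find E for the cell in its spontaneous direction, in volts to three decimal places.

Tl³⁺/Tl⁺ is the cathode (higher E°), Cr³⁺/Cr the anode: E°cell = +1.29 − (-0.78) = +2.07 V, n = 6.
Overall: 3 Tl³⁺(aq) + 2 Cr(s) → 3 Tl⁺(aq) + 2 Cr³⁺(aq)
Q = [Tl⁺]^3·[Cr³⁺]^2 / ([Tl³⁺]^3); log Q = -12.143.
E = E° − (0.0592/n) log Q = +2.07 − (0.0592/6)(-12.143) = +2.190 V.

+2.190 V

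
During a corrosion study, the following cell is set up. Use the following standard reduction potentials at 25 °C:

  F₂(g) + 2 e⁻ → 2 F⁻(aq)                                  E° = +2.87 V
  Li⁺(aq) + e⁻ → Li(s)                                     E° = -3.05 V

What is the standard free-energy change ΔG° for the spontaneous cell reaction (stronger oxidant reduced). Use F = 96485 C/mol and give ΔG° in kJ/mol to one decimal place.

-1142.4 kJ/mol

F₂/F⁻ (E° = +2.87 V) is the cathode; Li⁺/Li (E° = -3.05 V) is the anode, so E°cell = +5.92 V.
Balancing electrons gives n = 2 (lcm of 2 and 1).
ΔG° = −nFE° = −(2)(96485)(+5.92) = -1,142,382 J = -1142.4 kJ/mol.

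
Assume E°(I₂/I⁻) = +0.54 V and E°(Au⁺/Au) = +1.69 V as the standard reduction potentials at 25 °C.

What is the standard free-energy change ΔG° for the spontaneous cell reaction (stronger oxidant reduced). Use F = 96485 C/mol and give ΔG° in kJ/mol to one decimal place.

Au⁺/Au (E° = +1.69 V) is the cathode; I₂/I⁻ (E° = +0.54 V) is the anode, so E°cell = +1.15 V.
Balancing electrons gives n = 2 (lcm of 1 and 2).
ΔG° = −nFE° = −(2)(96485)(+1.15) = -221,915 J = -221.9 kJ/mol.

-221.9 kJ/mol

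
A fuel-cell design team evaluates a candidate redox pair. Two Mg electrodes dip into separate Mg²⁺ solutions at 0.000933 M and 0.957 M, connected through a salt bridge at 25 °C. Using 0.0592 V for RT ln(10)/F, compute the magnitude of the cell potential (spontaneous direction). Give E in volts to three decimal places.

For a concentration cell E°cell = 0. The 0.957 M side is the cathode (reduction is favoured where [Mg²⁺] is higher).
With n = 2, E = −(0.0592/2) log([Mg²⁺]ₐₙ/[Mg²⁺]꜀ₐₜ) = −(0.0592/2) log(0.000933/0.957) = −(0.0592/2)(-3.011) = +0.089 V.

+0.089 V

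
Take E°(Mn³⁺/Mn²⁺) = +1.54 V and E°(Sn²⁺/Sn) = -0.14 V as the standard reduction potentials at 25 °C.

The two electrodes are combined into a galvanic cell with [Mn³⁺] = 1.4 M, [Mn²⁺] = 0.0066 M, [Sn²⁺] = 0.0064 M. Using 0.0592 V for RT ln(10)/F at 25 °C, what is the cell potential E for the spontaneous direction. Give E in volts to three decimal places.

+1.883 V

Mn³⁺/Mn²⁺ is the cathode (higher E°), Sn²⁺/Sn the anode: E°cell = +1.54 − (-0.14) = +1.68 V, n = 2.
Overall: 2 Mn³⁺(aq) + Sn(s) → 2 Mn²⁺(aq) + Sn²⁺(aq)
Q = [Mn²⁺]^2·[Sn²⁺] / ([Mn³⁺]^2); log Q = -6.847.
E = E° − (0.0592/n) log Q = +1.68 − (0.0592/2)(-6.847) = +1.883 V.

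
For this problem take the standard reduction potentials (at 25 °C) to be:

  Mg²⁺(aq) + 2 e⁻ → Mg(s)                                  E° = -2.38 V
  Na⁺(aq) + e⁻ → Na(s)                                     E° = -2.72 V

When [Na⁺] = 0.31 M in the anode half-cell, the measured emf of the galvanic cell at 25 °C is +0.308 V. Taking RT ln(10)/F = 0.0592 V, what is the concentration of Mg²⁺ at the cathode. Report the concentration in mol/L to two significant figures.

0.0080 M

Mg²⁺/Mg is the cathode, Na⁺/Na the anode: E°cell = +0.34 V, n = 2.
Overall reaction: Mg²⁺(aq) + 2 Na(s) → Mg(s) + 2 Na⁺(aq); Q = [Na⁺]^2/[Mg²⁺]^1.
From E = E° − (0.0592/n) log Q: log Q = (E° − E)·n/0.0592 = (+0.34 − (+0.308))·2/0.0592 = 1.0811.
So 1·log[Mg²⁺] = 2·log(0.31) − log Q = -1.0173 − (1.0811) = -2.0984; [Mg²⁺] = 10^(-2.0984) ≈ 0.0080 M.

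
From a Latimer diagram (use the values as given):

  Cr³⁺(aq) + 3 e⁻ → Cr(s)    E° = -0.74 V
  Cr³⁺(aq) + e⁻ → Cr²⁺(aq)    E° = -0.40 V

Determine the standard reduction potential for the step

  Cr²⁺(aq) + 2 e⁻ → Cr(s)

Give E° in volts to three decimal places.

Sequential free energies add, so n₃E°₃ = n₁E°₁ + n₂E°₂.
With n₃ = 3, and the known step contributing 1×(-0.40) V, the unknown satisfies 2·E° = 3×(-0.74) − 1×(-0.40) = -1.820.
E° = -1.820 / 2 = -0.910 V.

-0.910 V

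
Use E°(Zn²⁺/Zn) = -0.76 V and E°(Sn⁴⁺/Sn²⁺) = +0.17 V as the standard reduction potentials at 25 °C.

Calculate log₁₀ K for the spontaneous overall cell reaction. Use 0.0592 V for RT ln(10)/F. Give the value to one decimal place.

Cathode: Sn⁴⁺/Sn²⁺; anode: Zn²⁺/Zn. E°cell = +0.93 V, n = 2.
log K = nE°cell / 0.0592 = (2)(+0.93) / 0.0592 = 31.4.

31.4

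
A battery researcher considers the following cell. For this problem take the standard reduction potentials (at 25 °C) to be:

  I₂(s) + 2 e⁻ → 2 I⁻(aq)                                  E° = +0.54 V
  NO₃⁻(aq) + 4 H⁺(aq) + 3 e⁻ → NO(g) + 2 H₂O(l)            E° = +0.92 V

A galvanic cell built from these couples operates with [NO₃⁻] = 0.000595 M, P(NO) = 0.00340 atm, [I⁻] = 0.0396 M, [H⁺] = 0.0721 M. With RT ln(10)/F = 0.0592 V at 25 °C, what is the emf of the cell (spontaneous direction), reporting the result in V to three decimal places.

+0.192 V

NO₃⁻/NO is the cathode (higher E°), I₂/I⁻ the anode: E°cell = +0.92 − (+0.54) = +0.38 V, n = 6.
Overall: 2 NO₃⁻(aq) + 8 H⁺(aq) + 6 I⁻(aq) → 2 NO(g) + 4 H₂O(l) + 3 I₂(s)
Q = P(NO)^2 / ([NO₃⁻]^2·[H⁺]^8·[I⁻]^6); log Q = 19.064.
E = E° − (0.0592/n) log Q = +0.38 − (0.0592/6)(19.064) = +0.192 V.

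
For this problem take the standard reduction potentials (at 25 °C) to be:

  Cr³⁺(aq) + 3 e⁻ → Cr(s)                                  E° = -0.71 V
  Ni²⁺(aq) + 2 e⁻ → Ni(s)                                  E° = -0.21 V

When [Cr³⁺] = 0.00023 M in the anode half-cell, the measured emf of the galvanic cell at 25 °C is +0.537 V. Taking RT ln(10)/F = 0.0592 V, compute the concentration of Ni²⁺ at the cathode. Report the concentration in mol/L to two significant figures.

Ni²⁺/Ni is the cathode, Cr³⁺/Cr the anode: E°cell = +0.50 V, n = 6.
Overall reaction: 3 Ni²⁺(aq) + 2 Cr(s) → 3 Ni(s) + 2 Cr³⁺(aq); Q = [Cr³⁺]^2/[Ni²⁺]^3.
From E = E° − (0.0592/n) log Q: log Q = (E° − E)·n/0.0592 = (+0.50 − (+0.537))·6/0.0592 = -3.7500.
So 3·log[Ni²⁺] = 2·log(0.00023) − log Q = -7.2765 − (-3.7500) = -3.5265; log[Ni²⁺] = -3.5265 / 3 = -1.1755; [Ni²⁺] = 10^(-1.1755) ≈ 0.067 M.

0.067 M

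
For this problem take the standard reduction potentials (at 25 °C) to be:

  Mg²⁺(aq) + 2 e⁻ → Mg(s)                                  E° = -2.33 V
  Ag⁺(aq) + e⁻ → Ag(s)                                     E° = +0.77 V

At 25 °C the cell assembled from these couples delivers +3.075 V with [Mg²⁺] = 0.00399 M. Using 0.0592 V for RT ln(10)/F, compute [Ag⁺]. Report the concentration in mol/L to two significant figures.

0.024 M

Ag⁺/Ag is the cathode, Mg²⁺/Mg the anode: E°cell = +3.10 V, n = 2.
Overall reaction: 2 Ag⁺(aq) + Mg(s) → 2 Ag(s) + Mg²⁺(aq); Q = [Mg²⁺]^1/[Ag⁺]^2.
From E = E° − (0.0592/n) log Q: log Q = (E° − E)·n/0.0592 = (+3.10 − (+3.075))·2/0.0592 = 0.8446.
So 2·log[Ag⁺] = 1·log(0.00399) − log Q = -2.3990 − (0.8446) = -3.2436; log[Ag⁺] = -3.2436 / 2 = -1.6218; [Ag⁺] = 10^(-1.6218) ≈ 0.024 M.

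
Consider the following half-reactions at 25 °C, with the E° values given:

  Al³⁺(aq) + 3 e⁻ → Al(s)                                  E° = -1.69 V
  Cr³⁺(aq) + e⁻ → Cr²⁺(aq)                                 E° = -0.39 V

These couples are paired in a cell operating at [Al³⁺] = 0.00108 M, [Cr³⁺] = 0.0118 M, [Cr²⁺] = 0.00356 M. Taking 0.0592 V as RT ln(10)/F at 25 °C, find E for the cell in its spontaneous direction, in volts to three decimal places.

+1.389 V

Cr³⁺/Cr²⁺ is the cathode (higher E°), Al³⁺/Al the anode: E°cell = -0.39 − (-1.69) = +1.30 V, n = 3.
Overall: 3 Cr³⁺(aq) + Al(s) → 3 Cr²⁺(aq) + Al³⁺(aq)
Q = [Cr²⁺]^3·[Al³⁺] / ([Cr³⁺]^3); log Q = -4.528.
E = E° − (0.0592/n) log Q = +1.30 − (0.0592/3)(-4.528) = +1.389 V.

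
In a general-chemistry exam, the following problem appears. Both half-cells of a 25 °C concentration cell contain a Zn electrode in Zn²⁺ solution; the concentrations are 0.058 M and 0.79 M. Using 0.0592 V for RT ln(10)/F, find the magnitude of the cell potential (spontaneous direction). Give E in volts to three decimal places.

For a concentration cell E°cell = 0. The 0.79 M side is the cathode (reduction is favoured where [Zn²⁺] is higher).
With n = 2, E = −(0.0592/2) log([Zn²⁺]ₐₙ/[Zn²⁺]꜀ₐₜ) = −(0.0592/2) log(0.058/0.79) = −(0.0592/2)(-1.134) = +0.034 V.

+0.034 V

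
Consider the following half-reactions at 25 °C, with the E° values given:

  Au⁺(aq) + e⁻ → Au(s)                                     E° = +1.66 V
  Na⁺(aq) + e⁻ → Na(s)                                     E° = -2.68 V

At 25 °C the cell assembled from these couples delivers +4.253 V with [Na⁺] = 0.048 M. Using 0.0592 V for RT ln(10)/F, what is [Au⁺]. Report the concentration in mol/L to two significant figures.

0.0016 M

Au⁺/Au is the cathode, Na⁺/Na the anode: E°cell = +4.34 V, n = 1.
Overall reaction: Au⁺(aq) + Na(s) → Au(s) + Na⁺(aq); Q = [Na⁺]^1/[Au⁺]^1.
From E = E° − (0.0592/n) log Q: log Q = (E° − E)·n/0.0592 = (+4.34 − (+4.253))·1/0.0592 = 1.4696.
So 1·log[Au⁺] = 1·log(0.048) − log Q = -1.3188 − (1.4696) = -2.7884; [Au⁺] = 10^(-2.7884) ≈ 0.0016 M.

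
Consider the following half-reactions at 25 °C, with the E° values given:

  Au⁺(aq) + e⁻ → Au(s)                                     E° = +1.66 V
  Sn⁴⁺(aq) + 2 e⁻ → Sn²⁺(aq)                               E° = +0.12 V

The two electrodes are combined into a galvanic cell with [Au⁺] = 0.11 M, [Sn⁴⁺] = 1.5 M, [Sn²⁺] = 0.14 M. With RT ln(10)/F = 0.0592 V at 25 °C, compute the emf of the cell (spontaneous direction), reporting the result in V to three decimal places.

+1.453 V

Au⁺/Au is the cathode (higher E°), Sn⁴⁺/Sn²⁺ the anode: E°cell = +1.66 − (+0.12) = +1.54 V, n = 2.
Overall: 2 Au⁺(aq) + Sn²⁺(aq) → 2 Au(s) + Sn⁴⁺(aq)
Q = [Sn⁴⁺] / ([Au⁺]^2·[Sn²⁺]); log Q = 2.947.
E = E° − (0.0592/n) log Q = +1.54 − (0.0592/2)(2.947) = +1.453 V.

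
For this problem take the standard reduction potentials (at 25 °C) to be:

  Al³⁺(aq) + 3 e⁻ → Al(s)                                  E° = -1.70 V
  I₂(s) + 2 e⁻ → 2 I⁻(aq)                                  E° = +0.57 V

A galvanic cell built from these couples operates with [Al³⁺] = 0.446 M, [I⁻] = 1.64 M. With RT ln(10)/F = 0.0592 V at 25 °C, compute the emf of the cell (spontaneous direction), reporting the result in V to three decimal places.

+2.264 V

I₂/I⁻ is the cathode (higher E°), Al³⁺/Al the anode: E°cell = +0.57 − (-1.70) = +2.27 V, n = 6.
Overall: 3 I₂(s) + 2 Al(s) → 6 I⁻(aq) + 2 Al³⁺(aq)
Q = [I⁻]^6·[Al³⁺]^2; log Q = 0.588.
E = E° − (0.0592/n) log Q = +2.27 − (0.0592/6)(0.588) = +2.264 V.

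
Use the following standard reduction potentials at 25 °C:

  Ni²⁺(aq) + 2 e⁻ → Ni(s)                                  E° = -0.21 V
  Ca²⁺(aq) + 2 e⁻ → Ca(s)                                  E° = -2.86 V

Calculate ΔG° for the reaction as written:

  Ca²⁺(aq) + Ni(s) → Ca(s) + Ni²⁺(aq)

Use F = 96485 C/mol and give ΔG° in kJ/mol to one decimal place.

+511.4 kJ/mol

As written, Ca²⁺/Ca is reduced (cathode) and Ni²⁺/Ni is oxidised (anode), so E°cell = (-2.86) − (-0.21) = -2.65 V.
Balancing electrons gives n = 2.
ΔG° = −nFE° = −(2)(96485)(-2.65) = 511,370 J = +511.4 kJ/mol.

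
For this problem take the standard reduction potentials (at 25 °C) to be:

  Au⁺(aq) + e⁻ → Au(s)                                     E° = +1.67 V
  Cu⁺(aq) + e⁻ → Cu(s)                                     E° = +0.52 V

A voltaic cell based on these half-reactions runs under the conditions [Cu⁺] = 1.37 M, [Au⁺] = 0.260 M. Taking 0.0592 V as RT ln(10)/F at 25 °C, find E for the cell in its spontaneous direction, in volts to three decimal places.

Au⁺/Au is the cathode (higher E°), Cu⁺/Cu the anode: E°cell = +1.67 − (+0.52) = +1.15 V, n = 1.
Overall: Au⁺(aq) + Cu(s) → Au(s) + Cu⁺(aq)
Q = [Cu⁺] / ([Au⁺]); log Q = 0.722.
E = E° − (0.0592/n) log Q = +1.15 − (0.0592/1)(0.722) = +1.107 V.

+1.107 V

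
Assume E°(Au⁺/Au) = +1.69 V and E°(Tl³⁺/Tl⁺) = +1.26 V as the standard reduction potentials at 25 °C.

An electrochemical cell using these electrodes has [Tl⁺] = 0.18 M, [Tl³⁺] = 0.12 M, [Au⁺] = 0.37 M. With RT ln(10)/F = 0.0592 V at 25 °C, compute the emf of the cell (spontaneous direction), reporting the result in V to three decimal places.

Au⁺/Au is the cathode (higher E°), Tl³⁺/Tl⁺ the anode: E°cell = +1.69 − (+1.26) = +0.43 V, n = 2.
Overall: 2 Au⁺(aq) + Tl⁺(aq) → 2 Au(s) + Tl³⁺(aq)
Q = [Tl³⁺] / ([Au⁺]^2·[Tl⁺]); log Q = 0.688.
E = E° − (0.0592/n) log Q = +0.43 − (0.0592/2)(0.688) = +0.410 V.

+0.410 V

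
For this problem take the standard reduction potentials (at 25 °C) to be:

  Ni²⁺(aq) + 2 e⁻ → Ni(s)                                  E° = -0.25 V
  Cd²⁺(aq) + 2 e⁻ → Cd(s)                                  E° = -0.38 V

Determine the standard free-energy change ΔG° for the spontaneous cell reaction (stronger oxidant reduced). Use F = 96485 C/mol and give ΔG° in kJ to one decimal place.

Ni²⁺/Ni (E° = -0.25 V) is the cathode; Cd²⁺/Cd (E° = -0.38 V) is the anode, so E°cell = +0.13 V.
Balancing electrons gives n = 2 (lcm of 2 and 2).
ΔG° = −nFE° = −(2)(96485)(+0.13) = -25,086 J = -25.1 kJ.

-25.1 kJ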